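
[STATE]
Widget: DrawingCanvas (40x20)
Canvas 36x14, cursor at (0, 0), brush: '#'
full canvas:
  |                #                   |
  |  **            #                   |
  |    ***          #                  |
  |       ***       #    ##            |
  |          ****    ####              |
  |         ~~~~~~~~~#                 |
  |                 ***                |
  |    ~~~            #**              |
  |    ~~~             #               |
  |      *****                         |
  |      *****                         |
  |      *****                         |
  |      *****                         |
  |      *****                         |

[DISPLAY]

+               #                       
  **            #                       
    ***          #                      
       ***       #    ##                
          ****    ####                  
         ~~~~~~~~~#                     
                 ***                    
    ~~~            #**                  
    ~~~             #                   
      *****                             
      *****                             
      *****                             
      *****                             
      *****                             
                                        
                                        
                                        
                                        
                                        
                                        


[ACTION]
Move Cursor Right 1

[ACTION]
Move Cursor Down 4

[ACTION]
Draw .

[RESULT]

                #                       
  **            #                       
    ***          #                      
       ***       #    ##                
 .        ****    ####                  
         ~~~~~~~~~#                     
                 ***                    
    ~~~            #**                  
    ~~~             #                   
      *****                             
      *****                             
      *****                             
      *****                             
      *****                             
                                        
                                        
                                        
                                        
                                        
                                        


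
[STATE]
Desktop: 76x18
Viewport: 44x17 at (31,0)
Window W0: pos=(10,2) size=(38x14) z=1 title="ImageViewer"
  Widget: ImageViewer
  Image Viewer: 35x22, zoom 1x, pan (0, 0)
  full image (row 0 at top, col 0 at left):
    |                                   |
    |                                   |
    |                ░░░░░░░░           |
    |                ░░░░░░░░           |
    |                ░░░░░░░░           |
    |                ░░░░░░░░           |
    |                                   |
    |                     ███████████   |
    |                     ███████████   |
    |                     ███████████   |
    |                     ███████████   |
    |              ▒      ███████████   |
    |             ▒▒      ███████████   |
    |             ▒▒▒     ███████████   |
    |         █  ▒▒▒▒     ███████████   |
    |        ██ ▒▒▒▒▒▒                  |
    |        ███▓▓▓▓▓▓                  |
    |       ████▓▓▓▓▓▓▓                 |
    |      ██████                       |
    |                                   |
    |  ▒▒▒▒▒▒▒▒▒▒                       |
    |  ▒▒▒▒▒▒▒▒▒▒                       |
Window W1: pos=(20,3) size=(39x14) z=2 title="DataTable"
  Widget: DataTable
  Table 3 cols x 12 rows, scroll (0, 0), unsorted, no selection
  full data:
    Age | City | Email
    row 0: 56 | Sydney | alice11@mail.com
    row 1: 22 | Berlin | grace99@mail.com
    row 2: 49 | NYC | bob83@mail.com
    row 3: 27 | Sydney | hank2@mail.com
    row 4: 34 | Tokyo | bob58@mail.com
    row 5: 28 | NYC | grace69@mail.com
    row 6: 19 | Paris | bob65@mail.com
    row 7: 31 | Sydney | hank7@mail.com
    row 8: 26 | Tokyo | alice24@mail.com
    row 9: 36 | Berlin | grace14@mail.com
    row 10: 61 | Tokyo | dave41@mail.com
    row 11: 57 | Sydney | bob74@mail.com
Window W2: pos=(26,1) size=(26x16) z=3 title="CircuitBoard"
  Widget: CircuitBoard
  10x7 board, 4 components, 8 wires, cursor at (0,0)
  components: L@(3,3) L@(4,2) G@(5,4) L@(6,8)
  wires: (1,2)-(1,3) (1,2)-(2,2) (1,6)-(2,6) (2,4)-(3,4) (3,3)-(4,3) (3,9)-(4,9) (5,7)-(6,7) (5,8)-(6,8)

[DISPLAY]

                                            
━━━━━━━━━━━━━━━━━━━━┓                       
cuitBoard           ┃                       
────────────────────┨━━━━━━┓                
 1 2 3 4 5 6 7 8 9  ┃      ┃                
.]                  ┃──────┨                
                    ┃      ┃                
        · ─ ·       ┃      ┃                
        │           ┃      ┃                
        ·       ·   ┃      ┃                
                │   ┃      ┃                
            L   ·   ┃      ┃                
            │       ┃      ┃                
        L   ·       ┃      ┃                
                    ┃      ┃                
                G   ┃      ┃                
━━━━━━━━━━━━━━━━━━━━┛━━━━━━┛                


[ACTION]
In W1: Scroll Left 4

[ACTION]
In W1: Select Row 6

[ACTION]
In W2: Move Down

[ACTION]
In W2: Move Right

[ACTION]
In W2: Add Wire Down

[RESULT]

                                            
━━━━━━━━━━━━━━━━━━━━┓                       
cuitBoard           ┃                       
────────────────────┨━━━━━━┓                
 1 2 3 4 5 6 7 8 9  ┃      ┃                
                    ┃──────┨                
                    ┃      ┃                
   [.]  · ─ ·       ┃      ┃                
    │   │           ┃      ┃                
    ·   ·       ·   ┃      ┃                
                │   ┃      ┃                
            L   ·   ┃      ┃                
            │       ┃      ┃                
        L   ·       ┃      ┃                
                    ┃      ┃                
                G   ┃      ┃                
━━━━━━━━━━━━━━━━━━━━┛━━━━━━┛                


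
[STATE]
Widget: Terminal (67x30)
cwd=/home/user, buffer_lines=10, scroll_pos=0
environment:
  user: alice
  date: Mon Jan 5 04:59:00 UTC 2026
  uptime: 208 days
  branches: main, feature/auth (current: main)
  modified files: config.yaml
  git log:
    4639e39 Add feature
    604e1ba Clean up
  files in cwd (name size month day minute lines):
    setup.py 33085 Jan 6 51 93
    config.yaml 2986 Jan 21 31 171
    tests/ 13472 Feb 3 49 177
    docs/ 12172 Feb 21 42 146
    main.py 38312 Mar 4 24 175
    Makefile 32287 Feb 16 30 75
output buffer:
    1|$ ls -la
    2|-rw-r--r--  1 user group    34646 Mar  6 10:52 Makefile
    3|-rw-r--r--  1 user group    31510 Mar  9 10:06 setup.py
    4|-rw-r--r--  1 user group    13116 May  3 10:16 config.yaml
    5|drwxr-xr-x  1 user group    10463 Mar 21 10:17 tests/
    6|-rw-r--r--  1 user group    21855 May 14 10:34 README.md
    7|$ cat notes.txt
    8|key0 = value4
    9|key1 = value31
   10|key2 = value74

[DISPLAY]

$ ls -la                                                           
-rw-r--r--  1 user group    34646 Mar  6 10:52 Makefile            
-rw-r--r--  1 user group    31510 Mar  9 10:06 setup.py            
-rw-r--r--  1 user group    13116 May  3 10:16 config.yaml         
drwxr-xr-x  1 user group    10463 Mar 21 10:17 tests/              
-rw-r--r--  1 user group    21855 May 14 10:34 README.md           
$ cat notes.txt                                                    
key0 = value4                                                      
key1 = value31                                                     
key2 = value74                                                     
$ █                                                                
                                                                   
                                                                   
                                                                   
                                                                   
                                                                   
                                                                   
                                                                   
                                                                   
                                                                   
                                                                   
                                                                   
                                                                   
                                                                   
                                                                   
                                                                   
                                                                   
                                                                   
                                                                   
                                                                   


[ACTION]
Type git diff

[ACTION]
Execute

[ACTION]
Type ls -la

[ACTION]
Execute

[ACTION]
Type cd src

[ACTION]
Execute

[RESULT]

$ ls -la                                                           
-rw-r--r--  1 user group    34646 Mar  6 10:52 Makefile            
-rw-r--r--  1 user group    31510 Mar  9 10:06 setup.py            
-rw-r--r--  1 user group    13116 May  3 10:16 config.yaml         
drwxr-xr-x  1 user group    10463 Mar 21 10:17 tests/              
-rw-r--r--  1 user group    21855 May 14 10:34 README.md           
$ cat notes.txt                                                    
key0 = value4                                                      
key1 = value31                                                     
key2 = value74                                                     
$ git diff                                                         
diff --git a/main.py b/main.py                                     
--- a/main.py                                                      
+++ b/main.py                                                      
@@ -1,3 +1,4 @@                                                    
+# updated                                                         
 import sys                                                        
$ ls -la                                                           
-rw-r--r--  1 alice group    33085 Jan  6 10:51 setup.py           
-rw-r--r--  1 alice group     2986 Jan 21 10:31 config.yaml        
drwxr-xr-x  1 alice group    13472 Feb  3 10:49 tests/             
drwxr-xr-x  1 alice group    12172 Feb 21 10:42 docs/              
-rw-r--r--  1 alice group    38312 Mar  4 10:24 main.py            
-rw-r--r--  1 alice group    32287 Feb 16 10:30 Makefile           
$ cd src                                                           
                                                                   
$ █                                                                
                                                                   
                                                                   
                                                                   


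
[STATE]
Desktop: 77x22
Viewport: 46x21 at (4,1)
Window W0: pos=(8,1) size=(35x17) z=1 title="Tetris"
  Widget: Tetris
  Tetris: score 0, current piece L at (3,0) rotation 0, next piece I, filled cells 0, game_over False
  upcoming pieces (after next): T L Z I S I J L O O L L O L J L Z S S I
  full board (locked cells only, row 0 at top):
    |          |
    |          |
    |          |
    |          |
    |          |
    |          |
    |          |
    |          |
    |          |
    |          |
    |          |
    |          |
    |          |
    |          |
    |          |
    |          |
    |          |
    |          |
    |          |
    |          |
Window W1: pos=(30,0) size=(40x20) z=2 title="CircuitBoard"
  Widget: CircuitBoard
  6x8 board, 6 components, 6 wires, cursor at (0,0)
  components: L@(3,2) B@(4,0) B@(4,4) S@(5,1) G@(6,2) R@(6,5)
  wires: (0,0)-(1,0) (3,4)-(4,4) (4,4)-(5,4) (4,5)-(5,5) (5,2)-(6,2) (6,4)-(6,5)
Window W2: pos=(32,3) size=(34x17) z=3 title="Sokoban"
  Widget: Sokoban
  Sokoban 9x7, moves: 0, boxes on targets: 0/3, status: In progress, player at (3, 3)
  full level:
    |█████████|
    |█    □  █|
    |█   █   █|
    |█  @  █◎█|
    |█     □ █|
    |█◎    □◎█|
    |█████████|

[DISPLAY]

    ┏━━━━━━━━━━━━━━━━━━━━━┃ CircuitBoard      
    ┃ Tetris              ┠───────────────────
    ┠─────────────────────┃ ┏━━━━━━━━━━━━━━━━━
    ┃          │Next:     ┃0┃ Sokoban         
    ┃          │████      ┃ ┠─────────────────
    ┃          │          ┃1┃█████████        
    ┃          │          ┃ ┃█    □  █        
    ┃          │          ┃2┃█   █   █        
    ┃          │          ┃ ┃█  @  █◎█        
    ┃          │Score:    ┃3┃█     □ █        
    ┃          │0         ┃ ┃█◎    □◎█        
    ┃          │          ┃4┃█████████        
    ┃          │          ┃ ┃Moves: 0  0/3    
    ┃          │          ┃5┃                 
    ┃          │          ┃ ┃                 
    ┃          │          ┃6┃                 
    ┗━━━━━━━━━━━━━━━━━━━━━┃ ┃                 
                          ┃7┃                 
                          ┗━┗━━━━━━━━━━━━━━━━━
                                              
                                              


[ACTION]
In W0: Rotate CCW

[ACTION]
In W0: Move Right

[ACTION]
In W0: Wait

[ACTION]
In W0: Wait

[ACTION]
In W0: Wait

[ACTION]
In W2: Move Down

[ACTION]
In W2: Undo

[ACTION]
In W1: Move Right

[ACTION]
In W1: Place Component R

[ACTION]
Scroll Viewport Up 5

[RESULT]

                          ┏━━━━━━━━━━━━━━━━━━━
    ┏━━━━━━━━━━━━━━━━━━━━━┃ CircuitBoard      
    ┃ Tetris              ┠───────────────────
    ┠─────────────────────┃ ┏━━━━━━━━━━━━━━━━━
    ┃          │Next:     ┃0┃ Sokoban         
    ┃          │████      ┃ ┠─────────────────
    ┃          │          ┃1┃█████████        
    ┃          │          ┃ ┃█    □  █        
    ┃          │          ┃2┃█   █   █        
    ┃          │          ┃ ┃█  @  █◎█        
    ┃          │Score:    ┃3┃█     □ █        
    ┃          │0         ┃ ┃█◎    □◎█        
    ┃          │          ┃4┃█████████        
    ┃          │          ┃ ┃Moves: 0  0/3    
    ┃          │          ┃5┃                 
    ┃          │          ┃ ┃                 
    ┃          │          ┃6┃                 
    ┗━━━━━━━━━━━━━━━━━━━━━┃ ┃                 
                          ┃7┃                 
                          ┗━┗━━━━━━━━━━━━━━━━━
                                              


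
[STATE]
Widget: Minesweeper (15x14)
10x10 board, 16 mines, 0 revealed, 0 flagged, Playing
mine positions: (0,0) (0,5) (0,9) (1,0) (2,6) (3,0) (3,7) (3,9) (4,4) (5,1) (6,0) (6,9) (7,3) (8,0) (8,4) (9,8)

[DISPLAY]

■■■■■■■■■■     
■■■■■■■■■■     
■■■■■■■■■■     
■■■■■■■■■■     
■■■■■■■■■■     
■■■■■■■■■■     
■■■■■■■■■■     
■■■■■■■■■■     
■■■■■■■■■■     
■■■■■■■■■■     
               
               
               
               


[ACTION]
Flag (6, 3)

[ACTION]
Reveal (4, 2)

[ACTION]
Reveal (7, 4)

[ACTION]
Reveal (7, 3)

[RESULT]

✹■■■■✹■■■✹     
✹■■■■■■■■■     
■■■■■■✹■■■     
✹■■■■■■✹■✹     
■■1■✹■■■■■     
■✹■■■■■■■■     
✹■■⚑■■■■■✹     
■■■✹2■■■■■     
✹■■■✹■■■■■     
■■■■■■■■✹■     
               
               
               
               


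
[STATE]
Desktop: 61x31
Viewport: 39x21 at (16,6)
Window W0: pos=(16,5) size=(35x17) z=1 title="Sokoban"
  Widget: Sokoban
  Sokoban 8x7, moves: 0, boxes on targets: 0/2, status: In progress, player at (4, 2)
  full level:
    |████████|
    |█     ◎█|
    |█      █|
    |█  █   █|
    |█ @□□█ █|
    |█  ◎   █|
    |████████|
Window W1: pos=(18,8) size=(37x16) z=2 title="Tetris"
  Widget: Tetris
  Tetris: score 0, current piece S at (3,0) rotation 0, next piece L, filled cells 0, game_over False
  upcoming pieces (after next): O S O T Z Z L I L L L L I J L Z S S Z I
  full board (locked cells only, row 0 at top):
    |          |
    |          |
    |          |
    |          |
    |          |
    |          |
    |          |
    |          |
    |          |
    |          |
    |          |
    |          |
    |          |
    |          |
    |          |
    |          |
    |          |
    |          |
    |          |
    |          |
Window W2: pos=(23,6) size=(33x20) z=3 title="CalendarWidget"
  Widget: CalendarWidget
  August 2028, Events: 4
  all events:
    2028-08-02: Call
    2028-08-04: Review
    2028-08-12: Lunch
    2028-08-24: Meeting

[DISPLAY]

┃ Sokob┏━━━━━━━━━━━━━━━━━━━━━━━━━━━━━━━
┠──────┃ CalendarWidget                
┃█┏━━━━┠───────────────────────────────
┃█┃ Tet┃          August 2028          
┃█┠────┃Mo Tu We Th Fr Sa Su           
┃█┃    ┃    1  2*  3  4*  5  6         
┃█┃    ┃ 7  8  9 10 11 12* 13          
┃█┃    ┃14 15 16 17 18 19 20           
┃█┃    ┃21 22 23 24* 25 26 27          
┃M┃    ┃28 29 30 31                    
┃ ┃    ┃                               
┃ ┃    ┃                               
┃ ┃    ┃                               
┃ ┃    ┃                               
┃ ┃    ┃                               
┗━┃    ┃                               
  ┃    ┃                               
  ┗━━━━┃                               
       ┃                               
       ┗━━━━━━━━━━━━━━━━━━━━━━━━━━━━━━━
                                       


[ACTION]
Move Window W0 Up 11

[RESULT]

┃█  █  ┏━━━━━━━━━━━━━━━━━━━━━━━━━━━━━━━
┃█ @□□█┃ CalendarWidget                
┃█┏━━━━┠───────────────────────────────
┃█┃ Tet┃          August 2028          
┃M┠────┃Mo Tu We Th Fr Sa Su           
┃ ┃    ┃    1  2*  3  4*  5  6         
┃ ┃    ┃ 7  8  9 10 11 12* 13          
┃ ┃    ┃14 15 16 17 18 19 20           
┃ ┃    ┃21 22 23 24* 25 26 27          
┃ ┃    ┃28 29 30 31                    
┗━┃    ┃                               
  ┃    ┃                               
  ┃    ┃                               
  ┃    ┃                               
  ┃    ┃                               
  ┃    ┃                               
  ┃    ┃                               
  ┗━━━━┃                               
       ┃                               
       ┗━━━━━━━━━━━━━━━━━━━━━━━━━━━━━━━
                                       


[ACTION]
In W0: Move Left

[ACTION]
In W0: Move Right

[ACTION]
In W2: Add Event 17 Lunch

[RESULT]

┃█  █  ┏━━━━━━━━━━━━━━━━━━━━━━━━━━━━━━━
┃█ @□□█┃ CalendarWidget                
┃█┏━━━━┠───────────────────────────────
┃█┃ Tet┃          August 2028          
┃M┠────┃Mo Tu We Th Fr Sa Su           
┃ ┃    ┃    1  2*  3  4*  5  6         
┃ ┃    ┃ 7  8  9 10 11 12* 13          
┃ ┃    ┃14 15 16 17* 18 19 20          
┃ ┃    ┃21 22 23 24* 25 26 27          
┃ ┃    ┃28 29 30 31                    
┗━┃    ┃                               
  ┃    ┃                               
  ┃    ┃                               
  ┃    ┃                               
  ┃    ┃                               
  ┃    ┃                               
  ┃    ┃                               
  ┗━━━━┃                               
       ┃                               
       ┗━━━━━━━━━━━━━━━━━━━━━━━━━━━━━━━
                                       


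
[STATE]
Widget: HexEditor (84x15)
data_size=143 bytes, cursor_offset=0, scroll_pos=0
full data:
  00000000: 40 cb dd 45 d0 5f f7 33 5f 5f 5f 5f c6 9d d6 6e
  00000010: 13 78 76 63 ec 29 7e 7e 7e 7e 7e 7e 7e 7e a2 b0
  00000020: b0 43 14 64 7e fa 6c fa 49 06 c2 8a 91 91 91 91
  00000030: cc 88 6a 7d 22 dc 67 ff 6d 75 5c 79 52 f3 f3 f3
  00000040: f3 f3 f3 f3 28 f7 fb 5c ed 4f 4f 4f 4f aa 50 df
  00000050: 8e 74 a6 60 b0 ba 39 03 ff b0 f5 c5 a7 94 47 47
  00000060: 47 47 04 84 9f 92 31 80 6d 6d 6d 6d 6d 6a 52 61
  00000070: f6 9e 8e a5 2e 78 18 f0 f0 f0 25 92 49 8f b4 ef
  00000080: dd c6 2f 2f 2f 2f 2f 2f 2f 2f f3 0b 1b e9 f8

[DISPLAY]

00000000  40 cb dd 45 d0 5f f7 33  5f 5f 5f 5f c6 9d d6 6e  |@..E._.3____...n|      
00000010  13 78 76 63 ec 29 7e 7e  7e 7e 7e 7e 7e 7e a2 b0  |.xvc.)~~~~~~~~..|      
00000020  b0 43 14 64 7e fa 6c fa  49 06 c2 8a 91 91 91 91  |.C.d~.l.I.......|      
00000030  cc 88 6a 7d 22 dc 67 ff  6d 75 5c 79 52 f3 f3 f3  |..j}".g.mu\yR...|      
00000040  f3 f3 f3 f3 28 f7 fb 5c  ed 4f 4f 4f 4f aa 50 df  |....(..\.OOOO.P.|      
00000050  8e 74 a6 60 b0 ba 39 03  ff b0 f5 c5 a7 94 47 47  |.t.`..9.......GG|      
00000060  47 47 04 84 9f 92 31 80  6d 6d 6d 6d 6d 6a 52 61  |GG....1.mmmmmjRa|      
00000070  f6 9e 8e a5 2e 78 18 f0  f0 f0 25 92 49 8f b4 ef  |.....x....%.I...|      
00000080  dd c6 2f 2f 2f 2f 2f 2f  2f 2f f3 0b 1b e9 f8     |..////////..... |      
                                                                                    
                                                                                    
                                                                                    
                                                                                    
                                                                                    
                                                                                    


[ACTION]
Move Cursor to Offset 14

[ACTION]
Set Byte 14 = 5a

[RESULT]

00000000  40 cb dd 45 d0 5f f7 33  5f 5f 5f 5f c6 9d 5A 6e  |@..E._.3____..Zn|      
00000010  13 78 76 63 ec 29 7e 7e  7e 7e 7e 7e 7e 7e a2 b0  |.xvc.)~~~~~~~~..|      
00000020  b0 43 14 64 7e fa 6c fa  49 06 c2 8a 91 91 91 91  |.C.d~.l.I.......|      
00000030  cc 88 6a 7d 22 dc 67 ff  6d 75 5c 79 52 f3 f3 f3  |..j}".g.mu\yR...|      
00000040  f3 f3 f3 f3 28 f7 fb 5c  ed 4f 4f 4f 4f aa 50 df  |....(..\.OOOO.P.|      
00000050  8e 74 a6 60 b0 ba 39 03  ff b0 f5 c5 a7 94 47 47  |.t.`..9.......GG|      
00000060  47 47 04 84 9f 92 31 80  6d 6d 6d 6d 6d 6a 52 61  |GG....1.mmmmmjRa|      
00000070  f6 9e 8e a5 2e 78 18 f0  f0 f0 25 92 49 8f b4 ef  |.....x....%.I...|      
00000080  dd c6 2f 2f 2f 2f 2f 2f  2f 2f f3 0b 1b e9 f8     |..////////..... |      
                                                                                    
                                                                                    
                                                                                    
                                                                                    
                                                                                    
                                                                                    


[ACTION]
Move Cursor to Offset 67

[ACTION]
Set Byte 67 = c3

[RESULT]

00000000  40 cb dd 45 d0 5f f7 33  5f 5f 5f 5f c6 9d 5a 6e  |@..E._.3____..Zn|      
00000010  13 78 76 63 ec 29 7e 7e  7e 7e 7e 7e 7e 7e a2 b0  |.xvc.)~~~~~~~~..|      
00000020  b0 43 14 64 7e fa 6c fa  49 06 c2 8a 91 91 91 91  |.C.d~.l.I.......|      
00000030  cc 88 6a 7d 22 dc 67 ff  6d 75 5c 79 52 f3 f3 f3  |..j}".g.mu\yR...|      
00000040  f3 f3 f3 C3 28 f7 fb 5c  ed 4f 4f 4f 4f aa 50 df  |....(..\.OOOO.P.|      
00000050  8e 74 a6 60 b0 ba 39 03  ff b0 f5 c5 a7 94 47 47  |.t.`..9.......GG|      
00000060  47 47 04 84 9f 92 31 80  6d 6d 6d 6d 6d 6a 52 61  |GG....1.mmmmmjRa|      
00000070  f6 9e 8e a5 2e 78 18 f0  f0 f0 25 92 49 8f b4 ef  |.....x....%.I...|      
00000080  dd c6 2f 2f 2f 2f 2f 2f  2f 2f f3 0b 1b e9 f8     |..////////..... |      
                                                                                    
                                                                                    
                                                                                    
                                                                                    
                                                                                    
                                                                                    


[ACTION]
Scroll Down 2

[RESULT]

00000020  b0 43 14 64 7e fa 6c fa  49 06 c2 8a 91 91 91 91  |.C.d~.l.I.......|      
00000030  cc 88 6a 7d 22 dc 67 ff  6d 75 5c 79 52 f3 f3 f3  |..j}".g.mu\yR...|      
00000040  f3 f3 f3 C3 28 f7 fb 5c  ed 4f 4f 4f 4f aa 50 df  |....(..\.OOOO.P.|      
00000050  8e 74 a6 60 b0 ba 39 03  ff b0 f5 c5 a7 94 47 47  |.t.`..9.......GG|      
00000060  47 47 04 84 9f 92 31 80  6d 6d 6d 6d 6d 6a 52 61  |GG....1.mmmmmjRa|      
00000070  f6 9e 8e a5 2e 78 18 f0  f0 f0 25 92 49 8f b4 ef  |.....x....%.I...|      
00000080  dd c6 2f 2f 2f 2f 2f 2f  2f 2f f3 0b 1b e9 f8     |..////////..... |      
                                                                                    
                                                                                    
                                                                                    
                                                                                    
                                                                                    
                                                                                    
                                                                                    
                                                                                    


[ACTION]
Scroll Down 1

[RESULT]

00000030  cc 88 6a 7d 22 dc 67 ff  6d 75 5c 79 52 f3 f3 f3  |..j}".g.mu\yR...|      
00000040  f3 f3 f3 C3 28 f7 fb 5c  ed 4f 4f 4f 4f aa 50 df  |....(..\.OOOO.P.|      
00000050  8e 74 a6 60 b0 ba 39 03  ff b0 f5 c5 a7 94 47 47  |.t.`..9.......GG|      
00000060  47 47 04 84 9f 92 31 80  6d 6d 6d 6d 6d 6a 52 61  |GG....1.mmmmmjRa|      
00000070  f6 9e 8e a5 2e 78 18 f0  f0 f0 25 92 49 8f b4 ef  |.....x....%.I...|      
00000080  dd c6 2f 2f 2f 2f 2f 2f  2f 2f f3 0b 1b e9 f8     |..////////..... |      
                                                                                    
                                                                                    
                                                                                    
                                                                                    
                                                                                    
                                                                                    
                                                                                    
                                                                                    
                                                                                    


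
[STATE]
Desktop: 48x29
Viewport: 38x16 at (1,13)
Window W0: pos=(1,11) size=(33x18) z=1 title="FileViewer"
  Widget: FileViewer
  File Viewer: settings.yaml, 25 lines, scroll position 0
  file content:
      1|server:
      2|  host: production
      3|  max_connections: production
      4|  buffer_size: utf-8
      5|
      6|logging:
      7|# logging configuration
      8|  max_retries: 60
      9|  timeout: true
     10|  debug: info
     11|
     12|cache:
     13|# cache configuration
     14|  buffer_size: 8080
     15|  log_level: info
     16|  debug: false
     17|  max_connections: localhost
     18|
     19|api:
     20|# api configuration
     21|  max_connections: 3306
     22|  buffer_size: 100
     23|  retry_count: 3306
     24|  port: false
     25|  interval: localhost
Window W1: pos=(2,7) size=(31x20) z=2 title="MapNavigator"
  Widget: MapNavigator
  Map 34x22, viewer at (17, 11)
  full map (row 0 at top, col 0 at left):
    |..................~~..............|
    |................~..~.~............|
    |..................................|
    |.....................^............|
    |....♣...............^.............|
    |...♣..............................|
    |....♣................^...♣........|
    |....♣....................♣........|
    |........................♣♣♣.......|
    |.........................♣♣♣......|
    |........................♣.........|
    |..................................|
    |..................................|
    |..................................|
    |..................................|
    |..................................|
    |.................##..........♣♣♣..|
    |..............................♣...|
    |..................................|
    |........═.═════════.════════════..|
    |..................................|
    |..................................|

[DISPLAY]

┠┃.♣................^...♣......┃┨     
┃┃.♣....................♣......┃┃     
┃┃.....................♣♣♣.....┃┃     
┃┃......................♣♣♣....┃┃     
┃┃.....................♣.......┃┃     
┃┃..............@..............┃┃     
┃┃.............................┃┃     
┃┃.............................┃┃     
┃┃.............................┃┃     
┃┃.............................┃┃     
┃┃..............##..........♣♣♣┃┃     
┃┃...........................♣.┃┃     
┃┃.............................┃┃     
┃┗━━━━━━━━━━━━━━━━━━━━━━━━━━━━━┛┃     
┃  buffer_size: 8080           ▼┃     
┗━━━━━━━━━━━━━━━━━━━━━━━━━━━━━━━┛     


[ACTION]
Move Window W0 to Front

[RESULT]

┠───────────────────────────────┨     
┃server:                       ▲┃     
┃  host: production            █┃     
┃  max_connections: production ░┃     
┃  buffer_size: utf-8          ░┃     
┃                              ░┃     
┃logging:                      ░┃     
┃# logging configuration       ░┃     
┃  max_retries: 60             ░┃     
┃  timeout: true               ░┃     
┃  debug: info                 ░┃     
┃                              ░┃     
┃cache:                        ░┃     
┃# cache configuration         ░┃     
┃  buffer_size: 8080           ▼┃     
┗━━━━━━━━━━━━━━━━━━━━━━━━━━━━━━━┛     


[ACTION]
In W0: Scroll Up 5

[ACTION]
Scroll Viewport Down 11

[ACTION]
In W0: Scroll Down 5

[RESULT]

┠───────────────────────────────┨     
┃logging:                      ▲┃     
┃# logging configuration       ░┃     
┃  max_retries: 60             ░┃     
┃  timeout: true               ░┃     
┃  debug: info                 ░┃     
┃                              ░┃     
┃cache:                        █┃     
┃# cache configuration         ░┃     
┃  buffer_size: 8080           ░┃     
┃  log_level: info             ░┃     
┃  debug: false                ░┃     
┃  max_connections: localhost  ░┃     
┃                              ░┃     
┃api:                          ▼┃     
┗━━━━━━━━━━━━━━━━━━━━━━━━━━━━━━━┛     


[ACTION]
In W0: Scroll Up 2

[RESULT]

┠───────────────────────────────┨     
┃  buffer_size: utf-8          ▲┃     
┃                              ░┃     
┃logging:                      ░┃     
┃# logging configuration       ░┃     
┃  max_retries: 60             █┃     
┃  timeout: true               ░┃     
┃  debug: info                 ░┃     
┃                              ░┃     
┃cache:                        ░┃     
┃# cache configuration         ░┃     
┃  buffer_size: 8080           ░┃     
┃  log_level: info             ░┃     
┃  debug: false                ░┃     
┃  max_connections: localhost  ▼┃     
┗━━━━━━━━━━━━━━━━━━━━━━━━━━━━━━━┛     


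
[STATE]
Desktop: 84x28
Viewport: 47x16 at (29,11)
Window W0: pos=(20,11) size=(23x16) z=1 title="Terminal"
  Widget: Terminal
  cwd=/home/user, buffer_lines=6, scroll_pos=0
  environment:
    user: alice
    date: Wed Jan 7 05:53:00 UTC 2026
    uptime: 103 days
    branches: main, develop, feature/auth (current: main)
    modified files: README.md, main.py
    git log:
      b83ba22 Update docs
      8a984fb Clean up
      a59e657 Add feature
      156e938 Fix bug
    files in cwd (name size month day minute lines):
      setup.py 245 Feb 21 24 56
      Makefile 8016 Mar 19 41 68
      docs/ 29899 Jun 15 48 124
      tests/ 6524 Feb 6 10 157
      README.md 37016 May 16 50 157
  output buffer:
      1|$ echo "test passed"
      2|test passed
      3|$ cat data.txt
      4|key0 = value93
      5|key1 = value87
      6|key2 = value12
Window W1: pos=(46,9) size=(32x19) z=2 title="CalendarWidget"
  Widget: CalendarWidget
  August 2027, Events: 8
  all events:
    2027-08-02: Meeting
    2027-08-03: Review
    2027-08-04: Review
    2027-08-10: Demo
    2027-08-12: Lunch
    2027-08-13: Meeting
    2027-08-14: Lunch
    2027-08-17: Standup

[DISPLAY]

━━━━━━━━━━━━━┓   ┠─────────────────────────────
l            ┃   ┃         August 2027         
─────────────┨   ┃Mo Tu We Th Fr Sa Su         
test passed" ┃   ┃                   1         
sed          ┃   ┃ 2*  3*  4*  5  6  7  8      
ta.txt       ┃   ┃ 9 10* 11 12* 13* 14* 15     
alue93       ┃   ┃16 17* 18 19 20 21 22        
alue87       ┃   ┃23 24 25 26 27 28 29         
alue12       ┃   ┃30 31                        
             ┃   ┃                             
             ┃   ┃                             
             ┃   ┃                             
             ┃   ┃                             
             ┃   ┃                             
             ┃   ┃                             
━━━━━━━━━━━━━┛   ┃                             


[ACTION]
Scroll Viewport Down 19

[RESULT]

l            ┃   ┃         August 2027         
─────────────┨   ┃Mo Tu We Th Fr Sa Su         
test passed" ┃   ┃                   1         
sed          ┃   ┃ 2*  3*  4*  5  6  7  8      
ta.txt       ┃   ┃ 9 10* 11 12* 13* 14* 15     
alue93       ┃   ┃16 17* 18 19 20 21 22        
alue87       ┃   ┃23 24 25 26 27 28 29         
alue12       ┃   ┃30 31                        
             ┃   ┃                             
             ┃   ┃                             
             ┃   ┃                             
             ┃   ┃                             
             ┃   ┃                             
             ┃   ┃                             
━━━━━━━━━━━━━┛   ┃                             
                 ┗━━━━━━━━━━━━━━━━━━━━━━━━━━━━━


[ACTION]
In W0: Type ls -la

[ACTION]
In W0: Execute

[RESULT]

l            ┃   ┃         August 2027         
─────────────┨   ┃Mo Tu We Th Fr Sa Su         
sed          ┃   ┃                   1         
ta.txt       ┃   ┃ 2*  3*  4*  5  6  7  8      
alue93       ┃   ┃ 9 10* 11 12* 13* 14* 15     
alue87       ┃   ┃16 17* 18 19 20 21 22        
alue12       ┃   ┃23 24 25 26 27 28 29         
             ┃   ┃30 31                        
--  1 alice g┃   ┃                             
--  1 alice g┃   ┃                             
-x  1 alice g┃   ┃                             
-x  1 alice g┃   ┃                             
--  1 alice g┃   ┃                             
             ┃   ┃                             
━━━━━━━━━━━━━┛   ┃                             
                 ┗━━━━━━━━━━━━━━━━━━━━━━━━━━━━━


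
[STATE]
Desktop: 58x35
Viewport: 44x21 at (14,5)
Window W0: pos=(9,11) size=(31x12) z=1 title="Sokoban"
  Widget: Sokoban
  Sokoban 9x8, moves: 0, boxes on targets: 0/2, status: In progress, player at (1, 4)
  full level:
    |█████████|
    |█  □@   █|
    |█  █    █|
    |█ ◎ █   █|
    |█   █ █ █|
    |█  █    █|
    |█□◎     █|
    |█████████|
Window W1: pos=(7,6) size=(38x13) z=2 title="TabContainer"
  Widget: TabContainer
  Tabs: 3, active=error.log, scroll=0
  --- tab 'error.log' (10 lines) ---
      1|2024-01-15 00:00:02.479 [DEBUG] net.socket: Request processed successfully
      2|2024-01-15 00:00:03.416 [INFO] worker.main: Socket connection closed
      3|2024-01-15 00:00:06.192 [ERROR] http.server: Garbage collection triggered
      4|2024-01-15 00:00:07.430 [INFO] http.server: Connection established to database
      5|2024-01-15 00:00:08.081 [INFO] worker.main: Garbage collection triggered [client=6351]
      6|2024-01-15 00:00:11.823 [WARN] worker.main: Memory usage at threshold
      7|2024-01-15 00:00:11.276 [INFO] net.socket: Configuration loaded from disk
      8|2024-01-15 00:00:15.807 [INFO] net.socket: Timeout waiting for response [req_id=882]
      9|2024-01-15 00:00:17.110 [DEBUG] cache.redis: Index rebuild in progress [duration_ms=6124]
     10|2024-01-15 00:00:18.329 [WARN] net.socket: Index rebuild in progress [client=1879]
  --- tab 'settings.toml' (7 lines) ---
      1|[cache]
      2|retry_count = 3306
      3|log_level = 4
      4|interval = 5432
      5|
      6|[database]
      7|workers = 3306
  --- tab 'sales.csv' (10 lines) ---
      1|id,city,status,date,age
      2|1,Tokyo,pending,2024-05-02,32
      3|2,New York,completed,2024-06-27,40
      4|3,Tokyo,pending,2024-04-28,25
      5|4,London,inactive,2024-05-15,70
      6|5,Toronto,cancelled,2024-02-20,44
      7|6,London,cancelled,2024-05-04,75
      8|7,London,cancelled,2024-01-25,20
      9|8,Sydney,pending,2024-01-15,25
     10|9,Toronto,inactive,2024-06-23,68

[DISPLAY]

                                            
━━━━━━━━━━━━━━━━━━━━━━━━━━━━━━┓             
ntainer                       ┃             
──────────────────────────────┨             
.log]│ settings.toml │ sales.c┃             
──────────────────────────────┃             
1-15 00:00:02.479 [DEBUG] net.┃             
1-15 00:00:03.416 [INFO] worke┃             
1-15 00:00:06.192 [ERROR] http┃             
1-15 00:00:07.430 [INFO] http.┃             
1-15 00:00:08.081 [INFO] worke┃             
1-15 00:00:11.823 [WARN] worke┃             
1-15 00:00:11.276 [INFO] net.s┃             
━━━━━━━━━━━━━━━━━━━━━━━━━━━━━━┛             
    █                    ┃                  
    █                    ┃                  
█████                    ┃                  
━━━━━━━━━━━━━━━━━━━━━━━━━┛                  
                                            
                                            
                                            


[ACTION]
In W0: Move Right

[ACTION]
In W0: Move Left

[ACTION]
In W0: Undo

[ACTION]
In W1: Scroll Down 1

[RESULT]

                                            
━━━━━━━━━━━━━━━━━━━━━━━━━━━━━━┓             
ntainer                       ┃             
──────────────────────────────┨             
.log]│ settings.toml │ sales.c┃             
──────────────────────────────┃             
1-15 00:00:03.416 [INFO] worke┃             
1-15 00:00:06.192 [ERROR] http┃             
1-15 00:00:07.430 [INFO] http.┃             
1-15 00:00:08.081 [INFO] worke┃             
1-15 00:00:11.823 [WARN] worke┃             
1-15 00:00:11.276 [INFO] net.s┃             
1-15 00:00:15.807 [INFO] net.s┃             
━━━━━━━━━━━━━━━━━━━━━━━━━━━━━━┛             
    █                    ┃                  
    █                    ┃                  
█████                    ┃                  
━━━━━━━━━━━━━━━━━━━━━━━━━┛                  
                                            
                                            
                                            
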